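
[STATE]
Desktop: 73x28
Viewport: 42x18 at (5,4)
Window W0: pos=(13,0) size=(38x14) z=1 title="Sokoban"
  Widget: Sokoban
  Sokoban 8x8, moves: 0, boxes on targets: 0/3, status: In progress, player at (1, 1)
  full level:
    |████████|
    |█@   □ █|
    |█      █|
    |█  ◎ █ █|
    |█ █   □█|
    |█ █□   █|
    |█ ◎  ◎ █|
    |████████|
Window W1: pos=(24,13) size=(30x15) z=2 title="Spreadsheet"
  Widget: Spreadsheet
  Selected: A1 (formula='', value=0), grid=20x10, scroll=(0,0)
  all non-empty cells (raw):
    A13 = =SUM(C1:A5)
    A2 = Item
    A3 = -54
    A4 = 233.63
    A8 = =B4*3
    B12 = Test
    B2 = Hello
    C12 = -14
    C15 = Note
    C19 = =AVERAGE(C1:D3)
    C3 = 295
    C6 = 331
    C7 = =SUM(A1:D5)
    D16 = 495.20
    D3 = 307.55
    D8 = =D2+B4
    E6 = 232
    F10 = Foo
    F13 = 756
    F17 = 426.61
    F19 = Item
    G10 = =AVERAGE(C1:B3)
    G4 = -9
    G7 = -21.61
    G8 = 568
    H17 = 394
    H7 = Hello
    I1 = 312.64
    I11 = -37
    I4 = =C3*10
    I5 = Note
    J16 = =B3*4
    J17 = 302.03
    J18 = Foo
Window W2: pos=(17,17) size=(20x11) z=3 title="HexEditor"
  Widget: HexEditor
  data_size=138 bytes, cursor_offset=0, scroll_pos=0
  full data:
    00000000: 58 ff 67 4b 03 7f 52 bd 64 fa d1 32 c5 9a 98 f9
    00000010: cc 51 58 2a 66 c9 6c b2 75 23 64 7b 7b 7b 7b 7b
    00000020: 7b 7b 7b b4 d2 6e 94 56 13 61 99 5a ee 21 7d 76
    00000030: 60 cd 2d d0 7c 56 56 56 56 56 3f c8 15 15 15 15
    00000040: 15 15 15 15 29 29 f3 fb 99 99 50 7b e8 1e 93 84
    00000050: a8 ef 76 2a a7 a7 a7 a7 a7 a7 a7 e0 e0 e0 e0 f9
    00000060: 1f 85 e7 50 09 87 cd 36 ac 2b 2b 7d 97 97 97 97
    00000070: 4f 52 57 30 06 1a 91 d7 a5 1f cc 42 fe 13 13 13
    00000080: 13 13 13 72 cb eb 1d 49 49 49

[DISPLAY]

        ┃█@   □ █                         
        ┃█      █                         
        ┃█  ◎ █ █                         
        ┃█ █   □█                         
        ┃█ █□   █                         
        ┃█ ◎  ◎ █                         
        ┃████████                         
        ┃Moves: 0  0/3                    
        ┃                                 
        ┗━━━━━━━━━━┏━━━━━━━━━━━━━━━━━━━━━━
                   ┃ Spreadsheet          
                   ┠──────────────────────
                   ┃A1:                   
            ┏━━━━━━━━━━━━━━━━━━┓   B      
            ┃ HexEditor        ┃----------
            ┠──────────────────┨       0  
            ┃00000000  58 ff 67┃Hello     
            ┃00000010  cc 51 58┃       0  


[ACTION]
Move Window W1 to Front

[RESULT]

        ┃█@   □ █                         
        ┃█      █                         
        ┃█  ◎ █ █                         
        ┃█ █   □█                         
        ┃█ █□   █                         
        ┃█ ◎  ◎ █                         
        ┃████████                         
        ┃Moves: 0  0/3                    
        ┃                                 
        ┗━━━━━━━━━━┏━━━━━━━━━━━━━━━━━━━━━━
                   ┃ Spreadsheet          
                   ┠──────────────────────
                   ┃A1:                   
            ┏━━━━━━┃       A       B      
            ┃ HexEd┃----------------------
            ┠──────┃  1      [0]       0  
            ┃000000┃  2 Item    Hello     
            ┃000000┃  3      -54       0  


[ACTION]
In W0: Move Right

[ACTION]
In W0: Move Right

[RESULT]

        ┃█  @ □ █                         
        ┃█      █                         
        ┃█  ◎ █ █                         
        ┃█ █   □█                         
        ┃█ █□   █                         
        ┃█ ◎  ◎ █                         
        ┃████████                         
        ┃Moves: 2  0/3                    
        ┃                                 
        ┗━━━━━━━━━━┏━━━━━━━━━━━━━━━━━━━━━━
                   ┃ Spreadsheet          
                   ┠──────────────────────
                   ┃A1:                   
            ┏━━━━━━┃       A       B      
            ┃ HexEd┃----------------------
            ┠──────┃  1      [0]       0  
            ┃000000┃  2 Item    Hello     
            ┃000000┃  3      -54       0  


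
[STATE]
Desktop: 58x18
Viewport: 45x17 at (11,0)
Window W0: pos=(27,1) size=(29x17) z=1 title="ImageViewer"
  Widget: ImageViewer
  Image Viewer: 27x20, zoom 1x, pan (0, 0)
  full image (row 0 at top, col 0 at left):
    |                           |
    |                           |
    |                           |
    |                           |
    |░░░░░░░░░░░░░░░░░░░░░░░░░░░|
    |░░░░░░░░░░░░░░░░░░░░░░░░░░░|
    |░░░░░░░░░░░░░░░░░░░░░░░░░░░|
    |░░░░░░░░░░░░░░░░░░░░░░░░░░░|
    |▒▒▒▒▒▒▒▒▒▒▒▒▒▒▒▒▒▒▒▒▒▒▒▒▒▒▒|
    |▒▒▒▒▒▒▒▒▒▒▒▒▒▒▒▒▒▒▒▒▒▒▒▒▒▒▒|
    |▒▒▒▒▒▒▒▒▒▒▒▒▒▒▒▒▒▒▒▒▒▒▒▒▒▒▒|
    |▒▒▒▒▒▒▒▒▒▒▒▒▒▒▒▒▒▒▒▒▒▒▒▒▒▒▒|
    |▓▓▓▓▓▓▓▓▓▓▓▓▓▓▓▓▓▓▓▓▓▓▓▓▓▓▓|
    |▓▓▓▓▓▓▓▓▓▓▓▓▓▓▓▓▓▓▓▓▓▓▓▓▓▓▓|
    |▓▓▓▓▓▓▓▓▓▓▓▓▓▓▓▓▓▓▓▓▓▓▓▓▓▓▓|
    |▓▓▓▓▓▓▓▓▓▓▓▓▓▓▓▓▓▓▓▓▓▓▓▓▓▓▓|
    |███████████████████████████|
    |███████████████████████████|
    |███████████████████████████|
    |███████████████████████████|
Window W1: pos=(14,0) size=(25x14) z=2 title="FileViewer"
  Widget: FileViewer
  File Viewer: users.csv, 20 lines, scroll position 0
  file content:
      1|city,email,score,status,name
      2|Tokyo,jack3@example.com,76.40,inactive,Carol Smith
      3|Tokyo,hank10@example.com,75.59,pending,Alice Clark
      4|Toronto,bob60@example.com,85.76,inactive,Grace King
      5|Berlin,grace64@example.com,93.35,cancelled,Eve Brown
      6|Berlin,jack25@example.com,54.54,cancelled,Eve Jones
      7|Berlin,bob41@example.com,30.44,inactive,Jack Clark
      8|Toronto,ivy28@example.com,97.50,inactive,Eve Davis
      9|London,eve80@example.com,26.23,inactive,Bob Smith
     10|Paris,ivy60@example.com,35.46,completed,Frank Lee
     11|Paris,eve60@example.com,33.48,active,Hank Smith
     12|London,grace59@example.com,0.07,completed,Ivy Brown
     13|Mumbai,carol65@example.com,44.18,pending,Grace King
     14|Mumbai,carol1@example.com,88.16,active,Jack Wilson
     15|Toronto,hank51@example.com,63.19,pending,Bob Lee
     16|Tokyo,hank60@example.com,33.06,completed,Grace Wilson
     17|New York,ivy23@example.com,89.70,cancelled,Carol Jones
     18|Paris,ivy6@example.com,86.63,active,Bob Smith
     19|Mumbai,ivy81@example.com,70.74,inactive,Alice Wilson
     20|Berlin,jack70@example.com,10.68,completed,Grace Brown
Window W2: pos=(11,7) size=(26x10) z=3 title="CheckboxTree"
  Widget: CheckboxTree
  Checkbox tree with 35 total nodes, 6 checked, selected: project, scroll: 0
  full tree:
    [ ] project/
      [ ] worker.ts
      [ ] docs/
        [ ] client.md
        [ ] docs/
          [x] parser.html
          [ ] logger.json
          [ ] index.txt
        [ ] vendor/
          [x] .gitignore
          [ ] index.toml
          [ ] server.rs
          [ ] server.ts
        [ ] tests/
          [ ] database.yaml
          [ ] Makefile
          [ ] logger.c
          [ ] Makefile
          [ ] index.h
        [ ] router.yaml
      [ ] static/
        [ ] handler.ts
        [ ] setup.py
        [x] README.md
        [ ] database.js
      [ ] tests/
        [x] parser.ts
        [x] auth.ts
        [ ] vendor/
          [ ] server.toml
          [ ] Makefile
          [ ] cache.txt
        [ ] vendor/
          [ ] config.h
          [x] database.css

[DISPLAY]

   ┏━━━━━━━━━━━━━━━━━━━━━━━┓                 
   ┃ FileViewer            ┃━━━━━━━━━━━━━━━━┓
   ┠───────────────────────┨r               ┃
   ┃city,email,score,statu▲┃────────────────┨
   ┃Tokyo,jack3@example.co█┃                ┃
   ┃Tokyo,hank10@example.c░┃                ┃
   ┃Toronto,bob60@example.░┃                ┃
┏━━━━━━━━━━━━━━━━━━━━━━━━┓░┃                ┃
┃ CheckboxTree           ┃░┃░░░░░░░░░░░░░░░░┃
┠────────────────────────┨░┃░░░░░░░░░░░░░░░░┃
┃>[-] project/           ┃░┃░░░░░░░░░░░░░░░░┃
┃   [ ] worker.ts        ┃░┃░░░░░░░░░░░░░░░░┃
┃   [-] docs/            ┃▼┃▒▒▒▒▒▒▒▒▒▒▒▒▒▒▒▒┃
┃     [ ] client.md      ┃━┛▒▒▒▒▒▒▒▒▒▒▒▒▒▒▒▒┃
┃     [-] docs/          ┃▒▒▒▒▒▒▒▒▒▒▒▒▒▒▒▒▒▒┃
┃       [x] parser.html  ┃▒▒▒▒▒▒▒▒▒▒▒▒▒▒▒▒▒▒┃
┗━━━━━━━━━━━━━━━━━━━━━━━━┛▓▓▓▓▓▓▓▓▓▓▓▓▓▓▓▓▓▓┃


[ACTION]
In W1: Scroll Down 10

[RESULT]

   ┏━━━━━━━━━━━━━━━━━━━━━━━┓                 
   ┃ FileViewer            ┃━━━━━━━━━━━━━━━━┓
   ┠───────────────────────┨r               ┃
   ┃Paris,eve60@example.co▲┃────────────────┨
   ┃London,grace59@example░┃                ┃
   ┃Mumbai,carol65@example░┃                ┃
   ┃Mumbai,carol1@example.░┃                ┃
┏━━━━━━━━━━━━━━━━━━━━━━━━┓░┃                ┃
┃ CheckboxTree           ┃░┃░░░░░░░░░░░░░░░░┃
┠────────────────────────┨░┃░░░░░░░░░░░░░░░░┃
┃>[-] project/           ┃░┃░░░░░░░░░░░░░░░░┃
┃   [ ] worker.ts        ┃█┃░░░░░░░░░░░░░░░░┃
┃   [-] docs/            ┃▼┃▒▒▒▒▒▒▒▒▒▒▒▒▒▒▒▒┃
┃     [ ] client.md      ┃━┛▒▒▒▒▒▒▒▒▒▒▒▒▒▒▒▒┃
┃     [-] docs/          ┃▒▒▒▒▒▒▒▒▒▒▒▒▒▒▒▒▒▒┃
┃       [x] parser.html  ┃▒▒▒▒▒▒▒▒▒▒▒▒▒▒▒▒▒▒┃
┗━━━━━━━━━━━━━━━━━━━━━━━━┛▓▓▓▓▓▓▓▓▓▓▓▓▓▓▓▓▓▓┃


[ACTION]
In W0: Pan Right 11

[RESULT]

   ┏━━━━━━━━━━━━━━━━━━━━━━━┓                 
   ┃ FileViewer            ┃━━━━━━━━━━━━━━━━┓
   ┠───────────────────────┨r               ┃
   ┃Paris,eve60@example.co▲┃────────────────┨
   ┃London,grace59@example░┃                ┃
   ┃Mumbai,carol65@example░┃                ┃
   ┃Mumbai,carol1@example.░┃                ┃
┏━━━━━━━━━━━━━━━━━━━━━━━━┓░┃                ┃
┃ CheckboxTree           ┃░┃░░░░░           ┃
┠────────────────────────┨░┃░░░░░           ┃
┃>[-] project/           ┃░┃░░░░░           ┃
┃   [ ] worker.ts        ┃█┃░░░░░           ┃
┃   [-] docs/            ┃▼┃▒▒▒▒▒           ┃
┃     [ ] client.md      ┃━┛▒▒▒▒▒           ┃
┃     [-] docs/          ┃▒▒▒▒▒▒▒           ┃
┃       [x] parser.html  ┃▒▒▒▒▒▒▒           ┃
┗━━━━━━━━━━━━━━━━━━━━━━━━┛▓▓▓▓▓▓▓           ┃


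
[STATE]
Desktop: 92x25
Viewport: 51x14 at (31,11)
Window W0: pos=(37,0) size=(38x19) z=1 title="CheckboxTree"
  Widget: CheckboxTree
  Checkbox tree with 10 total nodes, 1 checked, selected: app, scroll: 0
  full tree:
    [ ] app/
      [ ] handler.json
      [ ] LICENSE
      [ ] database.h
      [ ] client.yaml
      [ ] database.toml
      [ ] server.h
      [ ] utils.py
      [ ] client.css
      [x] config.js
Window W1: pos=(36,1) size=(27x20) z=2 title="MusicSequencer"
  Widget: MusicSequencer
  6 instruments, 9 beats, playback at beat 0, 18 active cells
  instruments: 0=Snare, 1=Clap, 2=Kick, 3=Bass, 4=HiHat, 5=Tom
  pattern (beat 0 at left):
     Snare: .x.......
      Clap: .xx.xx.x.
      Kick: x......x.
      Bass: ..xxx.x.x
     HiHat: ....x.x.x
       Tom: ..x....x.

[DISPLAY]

     ┃                         ┃           ┃       
     ┃                         ┃           ┃       
     ┃                         ┃           ┃       
     ┃                         ┃           ┃       
     ┃                         ┃           ┃       
     ┃                         ┃           ┃       
     ┃                         ┃           ┃       
     ┃                         ┃━━━━━━━━━━━┛       
     ┃                         ┃                   
     ┗━━━━━━━━━━━━━━━━━━━━━━━━━┛                   
                                                   
                                                   
                                                   
                                                   


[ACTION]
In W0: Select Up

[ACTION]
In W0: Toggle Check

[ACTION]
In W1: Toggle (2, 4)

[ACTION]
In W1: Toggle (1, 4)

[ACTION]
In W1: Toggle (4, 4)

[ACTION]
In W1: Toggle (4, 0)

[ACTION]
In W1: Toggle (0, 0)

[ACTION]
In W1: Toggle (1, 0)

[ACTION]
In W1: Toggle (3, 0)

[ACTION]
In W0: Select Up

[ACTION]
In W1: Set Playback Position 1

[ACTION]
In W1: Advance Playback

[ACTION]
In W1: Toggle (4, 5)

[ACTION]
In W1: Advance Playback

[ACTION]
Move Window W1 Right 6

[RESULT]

      ┃   [┃                         ┃     ┃       
      ┃   [┃                         ┃     ┃       
      ┃    ┃                         ┃     ┃       
      ┃    ┃                         ┃     ┃       
      ┃    ┃                         ┃     ┃       
      ┃    ┃                         ┃     ┃       
      ┃    ┃                         ┃     ┃       
      ┗━━━━┃                         ┃━━━━━┛       
           ┃                         ┃             
           ┗━━━━━━━━━━━━━━━━━━━━━━━━━┛             
                                                   
                                                   
                                                   
                                                   


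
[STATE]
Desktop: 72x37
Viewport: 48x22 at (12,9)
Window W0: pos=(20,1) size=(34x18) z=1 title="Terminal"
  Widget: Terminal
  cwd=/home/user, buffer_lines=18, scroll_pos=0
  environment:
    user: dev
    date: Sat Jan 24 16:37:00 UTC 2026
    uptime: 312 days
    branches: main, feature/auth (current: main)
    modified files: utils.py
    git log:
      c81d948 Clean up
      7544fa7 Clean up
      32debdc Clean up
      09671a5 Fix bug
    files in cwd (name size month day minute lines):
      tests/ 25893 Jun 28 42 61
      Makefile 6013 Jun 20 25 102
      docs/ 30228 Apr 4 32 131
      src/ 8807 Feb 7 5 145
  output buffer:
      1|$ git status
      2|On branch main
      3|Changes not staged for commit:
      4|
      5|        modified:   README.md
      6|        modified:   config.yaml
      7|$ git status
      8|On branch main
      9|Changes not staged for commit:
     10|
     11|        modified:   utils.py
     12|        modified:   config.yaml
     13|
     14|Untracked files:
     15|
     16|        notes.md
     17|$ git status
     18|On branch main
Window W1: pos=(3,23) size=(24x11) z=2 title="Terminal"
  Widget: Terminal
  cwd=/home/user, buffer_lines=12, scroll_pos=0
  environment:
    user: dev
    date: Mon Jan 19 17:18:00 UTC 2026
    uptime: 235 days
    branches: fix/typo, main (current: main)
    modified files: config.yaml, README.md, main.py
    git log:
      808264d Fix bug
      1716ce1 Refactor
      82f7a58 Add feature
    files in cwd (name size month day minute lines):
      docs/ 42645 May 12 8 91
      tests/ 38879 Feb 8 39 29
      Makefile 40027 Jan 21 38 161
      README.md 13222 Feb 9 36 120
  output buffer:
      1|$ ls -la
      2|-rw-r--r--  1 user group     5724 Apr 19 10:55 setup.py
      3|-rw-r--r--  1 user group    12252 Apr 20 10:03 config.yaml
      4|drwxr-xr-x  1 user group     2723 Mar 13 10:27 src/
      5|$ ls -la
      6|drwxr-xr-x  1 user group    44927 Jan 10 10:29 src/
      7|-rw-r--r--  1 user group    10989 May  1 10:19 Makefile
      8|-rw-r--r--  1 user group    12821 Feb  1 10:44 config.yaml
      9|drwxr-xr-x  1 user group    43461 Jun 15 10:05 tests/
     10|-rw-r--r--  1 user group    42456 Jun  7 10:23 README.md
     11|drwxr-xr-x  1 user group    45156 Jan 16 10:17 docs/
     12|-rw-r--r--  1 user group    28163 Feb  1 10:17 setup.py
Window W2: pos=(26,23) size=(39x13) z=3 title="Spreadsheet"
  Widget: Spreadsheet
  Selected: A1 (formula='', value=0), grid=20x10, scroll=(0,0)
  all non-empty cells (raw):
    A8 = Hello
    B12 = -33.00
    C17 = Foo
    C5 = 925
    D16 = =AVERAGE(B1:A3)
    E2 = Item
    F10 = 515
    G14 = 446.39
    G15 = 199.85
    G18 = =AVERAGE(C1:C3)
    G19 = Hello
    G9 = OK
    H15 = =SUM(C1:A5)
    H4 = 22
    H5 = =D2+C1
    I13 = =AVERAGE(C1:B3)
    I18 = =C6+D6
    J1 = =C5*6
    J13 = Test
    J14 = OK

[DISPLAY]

        ┃        modified:   config.yaml ┃      
        ┃$ git status                    ┃      
        ┃On branch main                  ┃      
        ┃Changes not staged for commit:  ┃      
        ┃                                ┃      
        ┃        modified:   utils.py    ┃      
        ┃        modified:   config.yaml ┃      
        ┃                                ┃      
        ┃Untracked files:                ┃      
        ┗━━━━━━━━━━━━━━━━━━━━━━━━━━━━━━━━┛      
                                                
                                                
                                                
                                                
━━━━━━━━━━━━━━┏━━━━━━━━━━━━━━━━━━━━━━━━━━━━━━━━━
l             ┃ Spreadsheet                     
──────────────┠─────────────────────────────────
              ┃A1:                              
--  1 user gro┃       A       B       C       D 
--  1 user gro┃---------------------------------
-x  1 user gro┃  1      [0]       0       0     
              ┃  2        0       0       0     


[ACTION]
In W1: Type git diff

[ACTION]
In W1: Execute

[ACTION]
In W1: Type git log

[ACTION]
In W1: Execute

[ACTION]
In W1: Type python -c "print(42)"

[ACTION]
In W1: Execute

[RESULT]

        ┃        modified:   config.yaml ┃      
        ┃$ git status                    ┃      
        ┃On branch main                  ┃      
        ┃Changes not staged for commit:  ┃      
        ┃                                ┃      
        ┃        modified:   utils.py    ┃      
        ┃        modified:   config.yaml ┃      
        ┃                                ┃      
        ┃Untracked files:                ┃      
        ┗━━━━━━━━━━━━━━━━━━━━━━━━━━━━━━━━┛      
                                                
                                                
                                                
                                                
━━━━━━━━━━━━━━┏━━━━━━━━━━━━━━━━━━━━━━━━━━━━━━━━━
l             ┃ Spreadsheet                     
──────────────┠─────────────────────────────────
g             ┃A1:                              
Fix bug       ┃       A       B       C       D 
Refactor      ┃---------------------------------
Add feature   ┃  1      [0]       0       0     
 -c "print(42)┃  2        0       0       0     


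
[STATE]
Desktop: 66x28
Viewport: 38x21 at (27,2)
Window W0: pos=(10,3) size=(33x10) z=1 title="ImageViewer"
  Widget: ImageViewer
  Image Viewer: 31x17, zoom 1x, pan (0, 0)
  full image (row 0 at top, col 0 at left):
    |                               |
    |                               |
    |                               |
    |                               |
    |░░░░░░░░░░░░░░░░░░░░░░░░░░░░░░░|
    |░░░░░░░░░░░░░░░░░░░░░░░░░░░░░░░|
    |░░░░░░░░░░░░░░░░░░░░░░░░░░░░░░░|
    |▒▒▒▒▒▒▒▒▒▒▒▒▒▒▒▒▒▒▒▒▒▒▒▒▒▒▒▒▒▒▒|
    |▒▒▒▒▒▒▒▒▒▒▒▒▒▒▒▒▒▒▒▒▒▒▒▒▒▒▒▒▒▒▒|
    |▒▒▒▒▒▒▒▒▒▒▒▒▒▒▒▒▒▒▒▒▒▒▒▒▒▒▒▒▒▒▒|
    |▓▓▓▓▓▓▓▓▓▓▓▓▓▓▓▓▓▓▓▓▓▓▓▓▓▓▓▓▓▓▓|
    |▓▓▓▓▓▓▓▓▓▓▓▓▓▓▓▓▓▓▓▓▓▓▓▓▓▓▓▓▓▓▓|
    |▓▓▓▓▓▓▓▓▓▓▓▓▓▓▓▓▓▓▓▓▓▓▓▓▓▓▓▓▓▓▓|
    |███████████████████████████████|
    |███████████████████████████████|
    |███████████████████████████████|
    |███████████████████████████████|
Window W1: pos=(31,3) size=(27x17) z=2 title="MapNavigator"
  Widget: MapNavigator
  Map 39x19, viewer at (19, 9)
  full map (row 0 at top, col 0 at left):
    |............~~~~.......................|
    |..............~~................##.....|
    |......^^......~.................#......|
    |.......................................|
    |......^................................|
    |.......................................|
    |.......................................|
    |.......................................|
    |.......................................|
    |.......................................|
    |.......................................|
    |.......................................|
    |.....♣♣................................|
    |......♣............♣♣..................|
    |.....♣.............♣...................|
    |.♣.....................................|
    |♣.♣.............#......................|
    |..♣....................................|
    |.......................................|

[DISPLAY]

                                      
━━━━┏━━━━━━━━━━━━━━━━━━━━━━━━━┓       
    ┃ MapNavigator            ┃       
────┠─────────────────────────┨       
    ┃.........................┃       
    ┃.........................┃       
    ┃.........................┃       
    ┃.........................┃       
░░░░┃.........................┃       
░░░░┃.........................┃       
━━━━┃............@............┃       
    ┃.........................┃       
    ┃.........................┃       
    ┃.........................┃       
    ┃............♣♣...........┃       
    ┃............♣............┃       
    ┃.........................┃       
    ┗━━━━━━━━━━━━━━━━━━━━━━━━━┛       
                                      
                                      
                                      


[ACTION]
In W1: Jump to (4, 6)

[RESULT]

                                      
━━━━┏━━━━━━━━━━━━━━━━━━━━━━━━━┓       
    ┃ MapNavigator            ┃       
────┠─────────────────────────┨       
    ┃        ............~~~~.┃       
    ┃        ..............~~.┃       
    ┃        ......^^......~..┃       
    ┃        .................┃       
░░░░┃        ......^..........┃       
░░░░┃        .................┃       
━━━━┃        ....@............┃       
    ┃        .................┃       
    ┃        .................┃       
    ┃        .................┃       
    ┃        .................┃       
    ┃        .................┃       
    ┃        .....♣♣..........┃       
    ┗━━━━━━━━━━━━━━━━━━━━━━━━━┛       
                                      
                                      
                                      


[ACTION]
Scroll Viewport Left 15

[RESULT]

                                      
━━━━━━━━━━━━━━━━━━━┏━━━━━━━━━━━━━━━━━━
ImageViewer        ┃ MapNavigator     
───────────────────┠──────────────────
                   ┃        ..........
                   ┃        ..........
                   ┃        ......^^..
                   ┃        ..........
░░░░░░░░░░░░░░░░░░░┃        ......^...
░░░░░░░░░░░░░░░░░░░┃        ..........
━━━━━━━━━━━━━━━━━━━┃        ....@.....
                   ┃        ..........
                   ┃        ..........
                   ┃        ..........
                   ┃        ..........
                   ┃        ..........
                   ┃        .....♣♣...
                   ┗━━━━━━━━━━━━━━━━━━
                                      
                                      
                                      


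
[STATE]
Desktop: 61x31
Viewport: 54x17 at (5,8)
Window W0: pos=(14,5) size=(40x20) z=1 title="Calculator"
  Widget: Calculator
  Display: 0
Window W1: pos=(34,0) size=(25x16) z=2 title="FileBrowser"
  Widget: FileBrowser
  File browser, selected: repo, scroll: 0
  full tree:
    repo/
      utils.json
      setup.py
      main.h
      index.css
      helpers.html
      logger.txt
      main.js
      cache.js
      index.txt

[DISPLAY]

         ┃                   ┃    helpers.html       ┃
         ┃┌───┬───┬───┬───┐  ┃    logger.txt         ┃
         ┃│ 7 │ 8 │ 9 │ ÷ │  ┃    main.js            ┃
         ┃├───┼───┼───┼───┤  ┃    cache.js           ┃
         ┃│ 4 │ 5 │ 6 │ × │  ┃    index.txt          ┃
         ┃├───┼───┼───┼───┤  ┃                       ┃
         ┃│ 1 │ 2 │ 3 │ - │  ┃                       ┃
         ┃├───┼───┼───┼───┤  ┗━━━━━━━━━━━━━━━━━━━━━━━┛
         ┃│ 0 │ . │ = │ + │                     ┃     
         ┃├───┼───┼───┼───┤                     ┃     
         ┃│ C │ MC│ MR│ M+│                     ┃     
         ┃└───┴───┴───┴───┘                     ┃     
         ┃                                      ┃     
         ┃                                      ┃     
         ┃                                      ┃     
         ┃                                      ┃     
         ┗━━━━━━━━━━━━━━━━━━━━━━━━━━━━━━━━━━━━━━┛     


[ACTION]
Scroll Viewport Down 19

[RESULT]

         ┃│ 1 │ 2 │ 3 │ - │  ┃                       ┃
         ┃├───┼───┼───┼───┤  ┗━━━━━━━━━━━━━━━━━━━━━━━┛
         ┃│ 0 │ . │ = │ + │                     ┃     
         ┃├───┼───┼───┼───┤                     ┃     
         ┃│ C │ MC│ MR│ M+│                     ┃     
         ┃└───┴───┴───┴───┘                     ┃     
         ┃                                      ┃     
         ┃                                      ┃     
         ┃                                      ┃     
         ┃                                      ┃     
         ┗━━━━━━━━━━━━━━━━━━━━━━━━━━━━━━━━━━━━━━┛     
                                                      
                                                      
                                                      
                                                      
                                                      
                                                      


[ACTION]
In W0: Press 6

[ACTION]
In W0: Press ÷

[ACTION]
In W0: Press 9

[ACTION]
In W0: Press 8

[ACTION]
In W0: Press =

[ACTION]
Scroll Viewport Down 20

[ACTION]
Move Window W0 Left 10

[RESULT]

│ 1 │ 2 │ 3 │ - │            ┃                       ┃
├───┼───┼───┼───┤            ┗━━━━━━━━━━━━━━━━━━━━━━━┛
│ 0 │ . │ = │ + │                     ┃               
├───┼───┼───┼───┤                     ┃               
│ C │ MC│ MR│ M+│                     ┃               
└───┴───┴───┴───┘                     ┃               
                                      ┃               
                                      ┃               
                                      ┃               
                                      ┃               
━━━━━━━━━━━━━━━━━━━━━━━━━━━━━━━━━━━━━━┛               
                                                      
                                                      
                                                      
                                                      
                                                      
                                                      


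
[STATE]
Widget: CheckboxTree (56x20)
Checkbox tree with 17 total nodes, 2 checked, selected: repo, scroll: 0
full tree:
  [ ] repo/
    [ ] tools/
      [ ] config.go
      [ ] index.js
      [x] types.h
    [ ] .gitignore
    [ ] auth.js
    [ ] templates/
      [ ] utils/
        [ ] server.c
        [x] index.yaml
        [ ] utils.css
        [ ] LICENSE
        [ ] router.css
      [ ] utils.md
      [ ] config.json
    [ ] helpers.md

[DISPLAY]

>[-] repo/                                              
   [-] tools/                                           
     [ ] config.go                                      
     [ ] index.js                                       
     [x] types.h                                        
   [ ] .gitignore                                       
   [ ] auth.js                                          
   [-] templates/                                       
     [-] utils/                                         
       [ ] server.c                                     
       [x] index.yaml                                   
       [ ] utils.css                                    
       [ ] LICENSE                                      
       [ ] router.css                                   
     [ ] utils.md                                       
     [ ] config.json                                    
   [ ] helpers.md                                       
                                                        
                                                        
                                                        


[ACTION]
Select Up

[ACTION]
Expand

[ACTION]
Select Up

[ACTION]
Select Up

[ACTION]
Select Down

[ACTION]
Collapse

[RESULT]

 [-] repo/                                              
>  [-] tools/                                           
   [ ] .gitignore                                       
   [ ] auth.js                                          
   [-] templates/                                       
     [-] utils/                                         
       [ ] server.c                                     
       [x] index.yaml                                   
       [ ] utils.css                                    
       [ ] LICENSE                                      
       [ ] router.css                                   
     [ ] utils.md                                       
     [ ] config.json                                    
   [ ] helpers.md                                       
                                                        
                                                        
                                                        
                                                        
                                                        
                                                        


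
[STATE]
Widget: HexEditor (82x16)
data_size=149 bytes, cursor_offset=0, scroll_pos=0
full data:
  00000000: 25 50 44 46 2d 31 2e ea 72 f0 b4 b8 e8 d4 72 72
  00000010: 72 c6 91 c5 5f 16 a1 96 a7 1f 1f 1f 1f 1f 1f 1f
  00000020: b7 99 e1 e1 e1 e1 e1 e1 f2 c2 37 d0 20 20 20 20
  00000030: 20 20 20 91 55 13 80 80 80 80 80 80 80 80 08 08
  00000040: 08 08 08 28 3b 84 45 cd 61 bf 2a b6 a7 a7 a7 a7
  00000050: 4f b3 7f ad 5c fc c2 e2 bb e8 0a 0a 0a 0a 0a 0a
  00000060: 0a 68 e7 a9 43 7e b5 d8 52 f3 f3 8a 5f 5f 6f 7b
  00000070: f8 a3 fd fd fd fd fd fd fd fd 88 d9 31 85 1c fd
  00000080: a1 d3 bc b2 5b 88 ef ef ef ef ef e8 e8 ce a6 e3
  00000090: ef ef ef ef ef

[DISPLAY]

00000000  25 50 44 46 2d 31 2e ea  72 f0 b4 b8 e8 d4 72 72  |%PDF-1..r.....rr|    
00000010  72 c6 91 c5 5f 16 a1 96  a7 1f 1f 1f 1f 1f 1f 1f  |r..._...........|    
00000020  b7 99 e1 e1 e1 e1 e1 e1  f2 c2 37 d0 20 20 20 20  |..........7.    |    
00000030  20 20 20 91 55 13 80 80  80 80 80 80 80 80 08 08  |   .U...........|    
00000040  08 08 08 28 3b 84 45 cd  61 bf 2a b6 a7 a7 a7 a7  |...(;.E.a.*.....|    
00000050  4f b3 7f ad 5c fc c2 e2  bb e8 0a 0a 0a 0a 0a 0a  |O...\...........|    
00000060  0a 68 e7 a9 43 7e b5 d8  52 f3 f3 8a 5f 5f 6f 7b  |.h..C~..R...__o{|    
00000070  f8 a3 fd fd fd fd fd fd  fd fd 88 d9 31 85 1c fd  |............1...|    
00000080  a1 d3 bc b2 5b 88 ef ef  ef ef ef e8 e8 ce a6 e3  |....[...........|    
00000090  ef ef ef ef ef                                    |.....           |    
                                                                                  
                                                                                  
                                                                                  
                                                                                  
                                                                                  
                                                                                  


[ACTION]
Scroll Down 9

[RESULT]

00000090  ef ef ef ef ef                                    |.....           |    
                                                                                  
                                                                                  
                                                                                  
                                                                                  
                                                                                  
                                                                                  
                                                                                  
                                                                                  
                                                                                  
                                                                                  
                                                                                  
                                                                                  
                                                                                  
                                                                                  
                                                                                  


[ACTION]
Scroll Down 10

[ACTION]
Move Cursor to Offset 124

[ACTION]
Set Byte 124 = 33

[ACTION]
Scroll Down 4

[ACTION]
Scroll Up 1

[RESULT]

00000080  a1 d3 bc b2 5b 88 ef ef  ef ef ef e8 e8 ce a6 e3  |....[...........|    
00000090  ef ef ef ef ef                                    |.....           |    
                                                                                  
                                                                                  
                                                                                  
                                                                                  
                                                                                  
                                                                                  
                                                                                  
                                                                                  
                                                                                  
                                                                                  
                                                                                  
                                                                                  
                                                                                  
                                                                                  


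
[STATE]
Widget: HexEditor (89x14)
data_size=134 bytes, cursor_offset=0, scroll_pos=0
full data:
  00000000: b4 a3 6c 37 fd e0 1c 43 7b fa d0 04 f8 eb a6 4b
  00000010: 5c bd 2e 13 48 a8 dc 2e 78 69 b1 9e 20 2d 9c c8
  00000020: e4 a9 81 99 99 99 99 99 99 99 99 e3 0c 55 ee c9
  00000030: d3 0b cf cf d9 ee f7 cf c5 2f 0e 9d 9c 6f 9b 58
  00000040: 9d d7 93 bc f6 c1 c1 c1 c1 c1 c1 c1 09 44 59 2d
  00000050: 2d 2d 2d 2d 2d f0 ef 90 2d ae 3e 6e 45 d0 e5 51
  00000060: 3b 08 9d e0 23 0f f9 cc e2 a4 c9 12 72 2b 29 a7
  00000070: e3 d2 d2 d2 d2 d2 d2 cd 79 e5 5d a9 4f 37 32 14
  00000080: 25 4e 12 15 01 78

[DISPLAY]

00000000  B4 a3 6c 37 fd e0 1c 43  7b fa d0 04 f8 eb a6 4b  |..l7...C{......K|           
00000010  5c bd 2e 13 48 a8 dc 2e  78 69 b1 9e 20 2d 9c c8  |\...H...xi.. -..|           
00000020  e4 a9 81 99 99 99 99 99  99 99 99 e3 0c 55 ee c9  |.............U..|           
00000030  d3 0b cf cf d9 ee f7 cf  c5 2f 0e 9d 9c 6f 9b 58  |........./...o.X|           
00000040  9d d7 93 bc f6 c1 c1 c1  c1 c1 c1 c1 09 44 59 2d  |.............DY-|           
00000050  2d 2d 2d 2d 2d f0 ef 90  2d ae 3e 6e 45 d0 e5 51  |-----...-.>nE..Q|           
00000060  3b 08 9d e0 23 0f f9 cc  e2 a4 c9 12 72 2b 29 a7  |;...#.......r+).|           
00000070  e3 d2 d2 d2 d2 d2 d2 cd  79 e5 5d a9 4f 37 32 14  |........y.].O72.|           
00000080  25 4e 12 15 01 78                                 |%N...x          |           
                                                                                         
                                                                                         
                                                                                         
                                                                                         
                                                                                         


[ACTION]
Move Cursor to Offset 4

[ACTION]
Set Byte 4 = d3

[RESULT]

00000000  b4 a3 6c 37 D3 e0 1c 43  7b fa d0 04 f8 eb a6 4b  |..l7...C{......K|           
00000010  5c bd 2e 13 48 a8 dc 2e  78 69 b1 9e 20 2d 9c c8  |\...H...xi.. -..|           
00000020  e4 a9 81 99 99 99 99 99  99 99 99 e3 0c 55 ee c9  |.............U..|           
00000030  d3 0b cf cf d9 ee f7 cf  c5 2f 0e 9d 9c 6f 9b 58  |........./...o.X|           
00000040  9d d7 93 bc f6 c1 c1 c1  c1 c1 c1 c1 09 44 59 2d  |.............DY-|           
00000050  2d 2d 2d 2d 2d f0 ef 90  2d ae 3e 6e 45 d0 e5 51  |-----...-.>nE..Q|           
00000060  3b 08 9d e0 23 0f f9 cc  e2 a4 c9 12 72 2b 29 a7  |;...#.......r+).|           
00000070  e3 d2 d2 d2 d2 d2 d2 cd  79 e5 5d a9 4f 37 32 14  |........y.].O72.|           
00000080  25 4e 12 15 01 78                                 |%N...x          |           
                                                                                         
                                                                                         
                                                                                         
                                                                                         
                                                                                         


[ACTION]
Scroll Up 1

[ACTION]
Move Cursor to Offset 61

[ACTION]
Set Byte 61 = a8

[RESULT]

00000000  b4 a3 6c 37 d3 e0 1c 43  7b fa d0 04 f8 eb a6 4b  |..l7...C{......K|           
00000010  5c bd 2e 13 48 a8 dc 2e  78 69 b1 9e 20 2d 9c c8  |\...H...xi.. -..|           
00000020  e4 a9 81 99 99 99 99 99  99 99 99 e3 0c 55 ee c9  |.............U..|           
00000030  d3 0b cf cf d9 ee f7 cf  c5 2f 0e 9d 9c A8 9b 58  |........./.....X|           
00000040  9d d7 93 bc f6 c1 c1 c1  c1 c1 c1 c1 09 44 59 2d  |.............DY-|           
00000050  2d 2d 2d 2d 2d f0 ef 90  2d ae 3e 6e 45 d0 e5 51  |-----...-.>nE..Q|           
00000060  3b 08 9d e0 23 0f f9 cc  e2 a4 c9 12 72 2b 29 a7  |;...#.......r+).|           
00000070  e3 d2 d2 d2 d2 d2 d2 cd  79 e5 5d a9 4f 37 32 14  |........y.].O72.|           
00000080  25 4e 12 15 01 78                                 |%N...x          |           
                                                                                         
                                                                                         
                                                                                         
                                                                                         
                                                                                         
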